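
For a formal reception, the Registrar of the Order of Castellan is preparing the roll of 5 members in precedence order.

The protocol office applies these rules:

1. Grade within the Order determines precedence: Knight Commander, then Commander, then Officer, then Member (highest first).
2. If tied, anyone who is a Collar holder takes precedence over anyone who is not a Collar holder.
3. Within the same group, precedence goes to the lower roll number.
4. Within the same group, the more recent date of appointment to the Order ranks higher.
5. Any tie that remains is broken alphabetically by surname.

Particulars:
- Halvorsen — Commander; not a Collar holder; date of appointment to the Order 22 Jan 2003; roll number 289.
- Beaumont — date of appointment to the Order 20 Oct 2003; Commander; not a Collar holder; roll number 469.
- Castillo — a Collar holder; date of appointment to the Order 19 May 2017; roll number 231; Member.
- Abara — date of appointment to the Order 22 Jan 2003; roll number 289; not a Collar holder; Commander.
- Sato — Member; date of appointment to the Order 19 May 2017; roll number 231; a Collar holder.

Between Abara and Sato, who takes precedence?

By grade within the Order: Abara, Halvorsen and Beaumont (Commander); then Castillo and Sato (Member).
Abara, Halvorsen and Beaumont are each not a Collar holder, so the next rule applies.
Among Abara, Halvorsen and Beaumont, by roll number (lower first): Abara and Halvorsen (289) before Beaumont (469).
Abara and Halvorsen both have date of appointment to the Order 22 Jan 2003, so the next rule applies.
Among Abara and Halvorsen, alphabetically by surname: Abara before Halvorsen.
Castillo and Sato are each a Collar holder, so the next rule applies.
Castillo and Sato both have roll number 231, so the next rule applies.
Castillo and Sato both have date of appointment to the Order 19 May 2017, so the next rule applies.
Among Castillo and Sato, alphabetically by surname: Castillo before Sato.
So Abara takes precedence.

Abara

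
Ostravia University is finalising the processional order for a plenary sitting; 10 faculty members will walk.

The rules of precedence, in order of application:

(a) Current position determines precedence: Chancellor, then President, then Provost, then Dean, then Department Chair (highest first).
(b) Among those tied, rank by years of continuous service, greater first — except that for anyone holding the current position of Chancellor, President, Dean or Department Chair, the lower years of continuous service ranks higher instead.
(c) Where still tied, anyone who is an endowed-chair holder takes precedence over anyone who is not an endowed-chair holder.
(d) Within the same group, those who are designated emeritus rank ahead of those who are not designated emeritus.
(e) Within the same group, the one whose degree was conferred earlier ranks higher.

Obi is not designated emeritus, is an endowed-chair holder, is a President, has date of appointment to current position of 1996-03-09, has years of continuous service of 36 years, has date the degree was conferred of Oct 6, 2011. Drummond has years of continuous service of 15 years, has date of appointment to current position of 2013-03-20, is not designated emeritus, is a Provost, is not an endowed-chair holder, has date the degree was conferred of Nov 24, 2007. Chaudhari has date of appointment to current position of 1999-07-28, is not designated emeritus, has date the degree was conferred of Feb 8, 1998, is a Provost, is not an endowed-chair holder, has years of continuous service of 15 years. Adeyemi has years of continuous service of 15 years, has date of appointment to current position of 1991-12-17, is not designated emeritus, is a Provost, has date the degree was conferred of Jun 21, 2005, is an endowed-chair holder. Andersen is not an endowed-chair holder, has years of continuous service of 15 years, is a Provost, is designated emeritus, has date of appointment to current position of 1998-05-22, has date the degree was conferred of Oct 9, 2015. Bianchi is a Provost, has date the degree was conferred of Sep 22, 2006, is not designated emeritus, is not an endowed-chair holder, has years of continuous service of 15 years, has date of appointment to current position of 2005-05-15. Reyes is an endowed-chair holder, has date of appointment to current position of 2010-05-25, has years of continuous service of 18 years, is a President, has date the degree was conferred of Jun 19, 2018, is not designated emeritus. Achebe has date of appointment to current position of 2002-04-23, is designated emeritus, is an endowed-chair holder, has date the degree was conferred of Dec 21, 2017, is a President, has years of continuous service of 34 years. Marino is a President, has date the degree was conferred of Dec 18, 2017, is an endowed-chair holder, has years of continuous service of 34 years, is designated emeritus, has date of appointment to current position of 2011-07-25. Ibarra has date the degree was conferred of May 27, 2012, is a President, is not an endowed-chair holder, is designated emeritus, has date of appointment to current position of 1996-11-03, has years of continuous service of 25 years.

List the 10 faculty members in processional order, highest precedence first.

By current position: Reyes, Ibarra, Marino, Achebe and Obi (President); then Adeyemi, Andersen, Chaudhari, Bianchi and Drummond (Provost).
Among Reyes, Ibarra, Marino, Achebe and Obi, by years of continuous service (lower first) (reversed rule for this group): Reyes (18 years) before Ibarra (25 years) before Marino and Achebe (34 years) before Obi (36 years).
Marino and Achebe are each an endowed-chair holder, so the next rule applies.
Marino and Achebe are each designated emeritus, so the next rule applies.
Among Marino and Achebe, by date the degree was conferred (earlier first): Marino (Dec 18, 2017) before Achebe (Dec 21, 2017).
Adeyemi, Andersen, Chaudhari, Bianchi and Drummond all have years of continuous service 15 years, so the next rule applies.
Among Adeyemi, Andersen, Chaudhari, Bianchi and Drummond, an endowed-chair holder before not an endowed-chair holder: Adeyemi (an endowed-chair holder) before Andersen, Chaudhari, Bianchi and Drummond (not an endowed-chair holder).
Among Andersen, Chaudhari, Bianchi and Drummond, designated emeritus before not designated emeritus: Andersen (designated emeritus) before Chaudhari, Bianchi and Drummond (not designated emeritus).
Among Chaudhari, Bianchi and Drummond, by date the degree was conferred (earlier first): Chaudhari (Feb 8, 1998) before Bianchi (Sep 22, 2006) before Drummond (Nov 24, 2007).
Full order: Reyes, Ibarra, Marino, Achebe, Obi, Adeyemi, Andersen, Chaudhari, Bianchi, Drummond.

Reyes, Ibarra, Marino, Achebe, Obi, Adeyemi, Andersen, Chaudhari, Bianchi, Drummond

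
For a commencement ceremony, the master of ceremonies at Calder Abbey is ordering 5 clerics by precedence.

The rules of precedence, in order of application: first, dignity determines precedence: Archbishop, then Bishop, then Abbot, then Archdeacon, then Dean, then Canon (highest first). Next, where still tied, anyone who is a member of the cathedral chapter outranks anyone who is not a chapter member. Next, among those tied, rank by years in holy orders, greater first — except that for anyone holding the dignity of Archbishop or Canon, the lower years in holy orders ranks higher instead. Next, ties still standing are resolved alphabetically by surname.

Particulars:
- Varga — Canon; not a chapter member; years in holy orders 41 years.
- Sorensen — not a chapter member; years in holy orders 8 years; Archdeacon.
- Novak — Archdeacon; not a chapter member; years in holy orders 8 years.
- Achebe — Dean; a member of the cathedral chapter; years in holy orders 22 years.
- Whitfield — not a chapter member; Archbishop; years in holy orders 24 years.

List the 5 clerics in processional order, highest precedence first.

By dignity: Whitfield (Archbishop); then Novak and Sorensen (Archdeacon); then Achebe (Dean); then Varga (Canon).
Novak and Sorensen are each not a chapter member, so the next rule applies.
Novak and Sorensen both have years in holy orders 8 years, so the next rule applies.
Among Novak and Sorensen, alphabetically by surname: Novak before Sorensen.
Full order: Whitfield, Novak, Sorensen, Achebe, Varga.

Whitfield, Novak, Sorensen, Achebe, Varga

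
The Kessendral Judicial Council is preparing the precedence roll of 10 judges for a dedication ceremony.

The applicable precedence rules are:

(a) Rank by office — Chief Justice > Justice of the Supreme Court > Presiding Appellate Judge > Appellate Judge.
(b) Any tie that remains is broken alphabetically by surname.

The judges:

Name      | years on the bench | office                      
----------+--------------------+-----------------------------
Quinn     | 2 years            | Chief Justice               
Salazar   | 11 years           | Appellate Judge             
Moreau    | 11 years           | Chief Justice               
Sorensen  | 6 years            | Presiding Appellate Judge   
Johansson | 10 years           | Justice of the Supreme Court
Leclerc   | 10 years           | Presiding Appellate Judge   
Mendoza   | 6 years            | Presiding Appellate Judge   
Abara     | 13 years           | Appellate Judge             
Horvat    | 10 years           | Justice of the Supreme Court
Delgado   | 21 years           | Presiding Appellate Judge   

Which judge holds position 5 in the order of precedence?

By office: Moreau and Quinn (Chief Justice); then Horvat and Johansson (Justice of the Supreme Court); then Delgado, Leclerc, Mendoza and Sorensen (Presiding Appellate Judge); then Abara and Salazar (Appellate Judge).
Among Moreau and Quinn, alphabetically by surname: Moreau before Quinn.
Among Horvat and Johansson, alphabetically by surname: Horvat before Johansson.
Among Delgado, Leclerc, Mendoza and Sorensen, alphabetically by surname: Delgado before Leclerc before Mendoza before Sorensen.
Among Abara and Salazar, alphabetically by surname: Abara before Salazar.
Order: Moreau, Quinn, Horvat, Johansson, Delgado, Leclerc, Mendoza, Sorensen, Abara, Salazar.

Delgado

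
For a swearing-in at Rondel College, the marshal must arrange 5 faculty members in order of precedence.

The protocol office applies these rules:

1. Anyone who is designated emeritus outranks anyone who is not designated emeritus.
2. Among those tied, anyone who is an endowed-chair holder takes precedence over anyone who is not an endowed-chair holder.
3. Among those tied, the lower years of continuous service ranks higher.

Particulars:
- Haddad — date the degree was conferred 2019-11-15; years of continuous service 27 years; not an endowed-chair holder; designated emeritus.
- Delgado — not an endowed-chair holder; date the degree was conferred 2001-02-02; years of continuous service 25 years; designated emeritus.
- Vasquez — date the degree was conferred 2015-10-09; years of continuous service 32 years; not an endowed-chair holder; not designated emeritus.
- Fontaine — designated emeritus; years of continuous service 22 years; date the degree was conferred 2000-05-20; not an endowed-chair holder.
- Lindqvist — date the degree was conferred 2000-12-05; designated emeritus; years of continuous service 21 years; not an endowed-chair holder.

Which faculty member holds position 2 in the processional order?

By the first rule: Lindqvist, Fontaine, Delgado and Haddad (each designated emeritus); then Vasquez (not designated emeritus).
Lindqvist, Fontaine, Delgado and Haddad are each not an endowed-chair holder, so the next rule applies.
Among Lindqvist, Fontaine, Delgado and Haddad, by years of continuous service (lower first): Lindqvist (21 years) before Fontaine (22 years) before Delgado (25 years) before Haddad (27 years).
Order: Lindqvist, Fontaine, Delgado, Haddad, Vasquez.

Fontaine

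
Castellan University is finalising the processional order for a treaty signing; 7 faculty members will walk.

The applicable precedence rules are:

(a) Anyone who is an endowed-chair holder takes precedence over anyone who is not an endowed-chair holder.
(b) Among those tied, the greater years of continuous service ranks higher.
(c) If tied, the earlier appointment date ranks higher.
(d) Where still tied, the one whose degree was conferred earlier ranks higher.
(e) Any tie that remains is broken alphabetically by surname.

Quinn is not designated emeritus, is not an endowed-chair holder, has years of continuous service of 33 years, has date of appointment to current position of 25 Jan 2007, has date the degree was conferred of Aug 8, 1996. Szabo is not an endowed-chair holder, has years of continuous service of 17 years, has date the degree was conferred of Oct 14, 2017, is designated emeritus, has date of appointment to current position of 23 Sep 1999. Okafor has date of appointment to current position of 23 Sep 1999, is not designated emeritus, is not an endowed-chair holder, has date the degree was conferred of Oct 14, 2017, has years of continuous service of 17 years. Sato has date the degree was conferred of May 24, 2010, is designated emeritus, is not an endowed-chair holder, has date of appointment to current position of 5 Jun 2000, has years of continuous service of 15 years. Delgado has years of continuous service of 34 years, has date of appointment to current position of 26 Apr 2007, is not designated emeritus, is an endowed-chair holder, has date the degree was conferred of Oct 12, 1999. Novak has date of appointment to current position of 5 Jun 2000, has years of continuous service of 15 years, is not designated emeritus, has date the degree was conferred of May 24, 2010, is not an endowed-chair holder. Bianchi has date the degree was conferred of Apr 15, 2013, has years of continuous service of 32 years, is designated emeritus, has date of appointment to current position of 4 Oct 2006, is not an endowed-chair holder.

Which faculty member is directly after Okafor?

Szabo

By the first rule: Delgado (an endowed-chair holder); then Quinn, Bianchi, Okafor, Szabo, Novak and Sato (each not an endowed-chair holder).
Among Quinn, Bianchi, Okafor, Szabo, Novak and Sato, by years of continuous service (higher first): Quinn (33 years) before Bianchi (32 years) before Okafor and Szabo (17 years) before Novak and Sato (15 years).
Okafor and Szabo both have date of appointment to current position 23 Sep 1999, so the next rule applies.
Okafor and Szabo both have date the degree was conferred Oct 14, 2017, so the next rule applies.
Among Okafor and Szabo, alphabetically by surname: Okafor before Szabo.
Novak and Sato both have date of appointment to current position 5 Jun 2000, so the next rule applies.
Novak and Sato both have date the degree was conferred May 24, 2010, so the next rule applies.
Among Novak and Sato, alphabetically by surname: Novak before Sato.
Order: Delgado, Quinn, Bianchi, Okafor, Szabo, Novak, Sato.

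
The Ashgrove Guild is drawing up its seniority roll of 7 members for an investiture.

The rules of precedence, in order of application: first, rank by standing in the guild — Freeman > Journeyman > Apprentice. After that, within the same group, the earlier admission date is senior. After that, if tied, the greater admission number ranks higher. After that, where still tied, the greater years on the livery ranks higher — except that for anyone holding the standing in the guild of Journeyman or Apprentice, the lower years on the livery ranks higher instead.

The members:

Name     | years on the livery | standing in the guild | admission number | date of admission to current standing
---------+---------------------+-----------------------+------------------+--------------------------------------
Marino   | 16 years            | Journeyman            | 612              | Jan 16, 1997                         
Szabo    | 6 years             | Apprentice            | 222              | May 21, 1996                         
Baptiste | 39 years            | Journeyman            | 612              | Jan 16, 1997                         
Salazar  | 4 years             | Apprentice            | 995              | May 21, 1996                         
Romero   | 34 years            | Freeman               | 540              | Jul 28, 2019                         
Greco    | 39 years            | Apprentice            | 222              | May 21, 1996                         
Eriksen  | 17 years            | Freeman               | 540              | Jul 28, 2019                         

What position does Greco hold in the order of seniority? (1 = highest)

By standing in the guild: Romero and Eriksen (Freeman); then Marino and Baptiste (Journeyman); then Salazar, Szabo and Greco (Apprentice).
Romero and Eriksen both have date of admission to current standing Jul 28, 2019, so the next rule applies.
Romero and Eriksen both have admission number 540, so the next rule applies.
Among Romero and Eriksen, by years on the livery (higher first): Romero (34 years) before Eriksen (17 years).
Marino and Baptiste both have date of admission to current standing Jan 16, 1997, so the next rule applies.
Marino and Baptiste both have admission number 612, so the next rule applies.
Among Marino and Baptiste, by years on the livery (lower first) (reversed rule for this group): Marino (16 years) before Baptiste (39 years).
Salazar, Szabo and Greco all have date of admission to current standing May 21, 1996, so the next rule applies.
Among Salazar, Szabo and Greco, by admission number (higher first): Salazar (995) before Szabo and Greco (222).
Among Szabo and Greco, by years on the livery (lower first) (reversed rule for this group): Szabo (6 years) before Greco (39 years).
Order: Romero, Eriksen, Marino, Baptiste, Salazar, Szabo, Greco. So position 7.

7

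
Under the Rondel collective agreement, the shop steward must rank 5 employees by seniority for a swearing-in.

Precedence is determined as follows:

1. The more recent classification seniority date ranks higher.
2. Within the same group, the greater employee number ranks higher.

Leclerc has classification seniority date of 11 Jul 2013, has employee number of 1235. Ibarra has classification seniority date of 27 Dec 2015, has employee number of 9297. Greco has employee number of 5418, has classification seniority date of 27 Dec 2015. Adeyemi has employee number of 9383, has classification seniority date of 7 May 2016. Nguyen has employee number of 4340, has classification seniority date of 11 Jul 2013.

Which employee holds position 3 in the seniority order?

Greco

By classification seniority date (later first): Adeyemi (7 May 2016); then Ibarra and Greco (both 27 Dec 2015); then Nguyen and Leclerc (both 11 Jul 2013).
Among Ibarra and Greco, by employee number (higher first): Ibarra (9297) before Greco (5418).
Among Nguyen and Leclerc, by employee number (higher first): Nguyen (4340) before Leclerc (1235).
Order: Adeyemi, Ibarra, Greco, Nguyen, Leclerc.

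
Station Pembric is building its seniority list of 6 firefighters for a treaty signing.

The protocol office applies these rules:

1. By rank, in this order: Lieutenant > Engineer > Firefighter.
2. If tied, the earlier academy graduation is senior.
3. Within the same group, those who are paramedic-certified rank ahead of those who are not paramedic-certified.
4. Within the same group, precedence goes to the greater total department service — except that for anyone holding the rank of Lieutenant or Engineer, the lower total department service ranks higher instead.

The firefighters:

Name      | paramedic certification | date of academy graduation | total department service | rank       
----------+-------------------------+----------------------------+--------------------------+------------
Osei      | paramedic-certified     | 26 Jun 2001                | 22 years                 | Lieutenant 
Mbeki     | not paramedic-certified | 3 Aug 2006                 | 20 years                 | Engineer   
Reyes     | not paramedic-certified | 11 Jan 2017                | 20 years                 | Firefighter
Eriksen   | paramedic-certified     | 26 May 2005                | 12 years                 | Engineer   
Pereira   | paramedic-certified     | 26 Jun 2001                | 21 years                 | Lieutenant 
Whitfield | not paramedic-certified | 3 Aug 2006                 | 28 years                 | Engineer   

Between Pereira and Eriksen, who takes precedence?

By rank: Pereira and Osei (Lieutenant); then Eriksen, Mbeki and Whitfield (Engineer); then Reyes (Firefighter).
Pereira and Osei both have date of academy graduation 26 Jun 2001, so the next rule applies.
Pereira and Osei are each paramedic-certified, so the next rule applies.
Among Pereira and Osei, by total department service (lower first) (reversed rule for this group): Pereira (21 years) before Osei (22 years).
Among Eriksen, Mbeki and Whitfield, by date of academy graduation (earlier first): Eriksen (26 May 2005) before Mbeki and Whitfield (3 Aug 2006).
Mbeki and Whitfield are each not paramedic-certified, so the next rule applies.
Among Mbeki and Whitfield, by total department service (lower first) (reversed rule for this group): Mbeki (20 years) before Whitfield (28 years).
So Pereira takes precedence.

Pereira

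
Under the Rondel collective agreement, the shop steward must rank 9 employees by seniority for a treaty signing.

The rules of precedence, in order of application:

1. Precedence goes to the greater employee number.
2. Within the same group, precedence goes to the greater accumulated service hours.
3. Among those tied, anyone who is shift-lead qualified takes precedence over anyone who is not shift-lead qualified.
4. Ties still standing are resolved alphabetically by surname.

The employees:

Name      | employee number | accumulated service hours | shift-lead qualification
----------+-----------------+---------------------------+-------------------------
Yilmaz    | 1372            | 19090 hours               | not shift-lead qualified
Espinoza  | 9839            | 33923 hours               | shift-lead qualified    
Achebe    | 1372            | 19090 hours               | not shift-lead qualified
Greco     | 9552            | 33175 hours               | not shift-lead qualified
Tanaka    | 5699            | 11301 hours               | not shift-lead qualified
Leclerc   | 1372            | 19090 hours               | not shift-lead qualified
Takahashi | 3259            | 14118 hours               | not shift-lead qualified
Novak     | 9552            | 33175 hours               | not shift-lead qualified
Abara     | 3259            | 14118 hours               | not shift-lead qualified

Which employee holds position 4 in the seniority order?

By employee number (higher first): Espinoza (9839); then Greco and Novak (both 9552); then Tanaka (5699); then Abara and Takahashi (both 3259); then Achebe, Leclerc and Yilmaz (each 1372).
Greco and Novak both have accumulated service hours 33175 hours, so the next rule applies.
Greco and Novak are each not shift-lead qualified, so the next rule applies.
Among Greco and Novak, alphabetically by surname: Greco before Novak.
Abara and Takahashi both have accumulated service hours 14118 hours, so the next rule applies.
Abara and Takahashi are each not shift-lead qualified, so the next rule applies.
Among Abara and Takahashi, alphabetically by surname: Abara before Takahashi.
Achebe, Leclerc and Yilmaz all have accumulated service hours 19090 hours, so the next rule applies.
Achebe, Leclerc and Yilmaz are each not shift-lead qualified, so the next rule applies.
Among Achebe, Leclerc and Yilmaz, alphabetically by surname: Achebe before Leclerc before Yilmaz.
Order: Espinoza, Greco, Novak, Tanaka, Abara, Takahashi, Achebe, Leclerc, Yilmaz.

Tanaka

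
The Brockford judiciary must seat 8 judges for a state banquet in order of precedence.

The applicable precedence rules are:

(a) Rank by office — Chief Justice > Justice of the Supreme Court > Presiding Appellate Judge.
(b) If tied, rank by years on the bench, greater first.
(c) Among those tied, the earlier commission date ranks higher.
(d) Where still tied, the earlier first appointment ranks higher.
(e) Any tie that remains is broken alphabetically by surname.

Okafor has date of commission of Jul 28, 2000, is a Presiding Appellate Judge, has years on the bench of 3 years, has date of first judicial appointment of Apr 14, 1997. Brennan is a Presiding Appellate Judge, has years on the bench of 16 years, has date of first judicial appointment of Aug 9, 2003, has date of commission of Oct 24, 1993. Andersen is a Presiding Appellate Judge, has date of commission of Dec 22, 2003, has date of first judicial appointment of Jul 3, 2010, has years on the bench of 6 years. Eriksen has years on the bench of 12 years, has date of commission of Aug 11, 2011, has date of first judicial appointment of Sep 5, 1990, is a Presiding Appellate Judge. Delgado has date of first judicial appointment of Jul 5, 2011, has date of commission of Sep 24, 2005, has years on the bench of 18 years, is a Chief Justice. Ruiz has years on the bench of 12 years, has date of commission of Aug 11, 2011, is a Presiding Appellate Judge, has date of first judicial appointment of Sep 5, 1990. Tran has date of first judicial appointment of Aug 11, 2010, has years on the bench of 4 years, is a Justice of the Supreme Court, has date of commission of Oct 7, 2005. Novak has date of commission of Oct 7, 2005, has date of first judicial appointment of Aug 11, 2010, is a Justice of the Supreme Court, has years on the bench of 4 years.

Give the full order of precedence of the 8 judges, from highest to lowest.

By office: Delgado (Chief Justice); then Novak and Tran (Justice of the Supreme Court); then Brennan, Eriksen, Ruiz, Andersen and Okafor (Presiding Appellate Judge).
Novak and Tran both have years on the bench 4 years, so the next rule applies.
Novak and Tran both have date of commission Oct 7, 2005, so the next rule applies.
Novak and Tran both have date of first judicial appointment Aug 11, 2010, so the next rule applies.
Among Novak and Tran, alphabetically by surname: Novak before Tran.
Among Brennan, Eriksen, Ruiz, Andersen and Okafor, by years on the bench (higher first): Brennan (16 years) before Eriksen and Ruiz (12 years) before Andersen (6 years) before Okafor (3 years).
Eriksen and Ruiz both have date of commission Aug 11, 2011, so the next rule applies.
Eriksen and Ruiz both have date of first judicial appointment Sep 5, 1990, so the next rule applies.
Among Eriksen and Ruiz, alphabetically by surname: Eriksen before Ruiz.
Full order: Delgado, Novak, Tran, Brennan, Eriksen, Ruiz, Andersen, Okafor.

Delgado, Novak, Tran, Brennan, Eriksen, Ruiz, Andersen, Okafor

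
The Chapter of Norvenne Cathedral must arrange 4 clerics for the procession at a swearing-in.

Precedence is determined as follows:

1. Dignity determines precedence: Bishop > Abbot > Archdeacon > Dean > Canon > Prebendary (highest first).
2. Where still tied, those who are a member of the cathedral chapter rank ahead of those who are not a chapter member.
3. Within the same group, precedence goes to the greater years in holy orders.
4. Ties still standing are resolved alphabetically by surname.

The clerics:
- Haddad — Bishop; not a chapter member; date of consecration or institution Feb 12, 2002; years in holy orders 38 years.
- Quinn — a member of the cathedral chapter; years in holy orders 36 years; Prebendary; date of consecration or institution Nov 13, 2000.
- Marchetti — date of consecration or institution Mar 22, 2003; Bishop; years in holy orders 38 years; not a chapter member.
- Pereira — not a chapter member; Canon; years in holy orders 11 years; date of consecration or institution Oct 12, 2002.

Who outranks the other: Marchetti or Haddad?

Haddad

By dignity: Haddad and Marchetti (Bishop); then Pereira (Canon); then Quinn (Prebendary).
Haddad and Marchetti are each not a chapter member, so the next rule applies.
Haddad and Marchetti both have years in holy orders 38 years, so the next rule applies.
Among Haddad and Marchetti, alphabetically by surname: Haddad before Marchetti.
So Haddad takes precedence.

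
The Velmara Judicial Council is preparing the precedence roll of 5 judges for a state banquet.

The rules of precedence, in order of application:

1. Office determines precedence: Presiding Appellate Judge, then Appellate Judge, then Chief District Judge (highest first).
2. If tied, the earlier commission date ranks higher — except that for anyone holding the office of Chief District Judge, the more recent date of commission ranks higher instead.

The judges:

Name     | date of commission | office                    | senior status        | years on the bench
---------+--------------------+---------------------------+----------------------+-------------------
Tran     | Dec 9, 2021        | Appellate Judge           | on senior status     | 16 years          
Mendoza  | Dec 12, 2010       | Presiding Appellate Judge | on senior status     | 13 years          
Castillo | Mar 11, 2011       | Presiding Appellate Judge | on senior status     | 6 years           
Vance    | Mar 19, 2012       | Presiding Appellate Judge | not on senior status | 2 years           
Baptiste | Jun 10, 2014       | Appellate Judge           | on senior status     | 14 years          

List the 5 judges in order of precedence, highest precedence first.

Mendoza, Castillo, Vance, Baptiste, Tran

By office: Mendoza, Castillo and Vance (Presiding Appellate Judge); then Baptiste and Tran (Appellate Judge).
Among Mendoza, Castillo and Vance, by date of commission (earlier first): Mendoza (Dec 12, 2010) before Castillo (Mar 11, 2011) before Vance (Mar 19, 2012).
Among Baptiste and Tran, by date of commission (earlier first): Baptiste (Jun 10, 2014) before Tran (Dec 9, 2021).
Full order: Mendoza, Castillo, Vance, Baptiste, Tran.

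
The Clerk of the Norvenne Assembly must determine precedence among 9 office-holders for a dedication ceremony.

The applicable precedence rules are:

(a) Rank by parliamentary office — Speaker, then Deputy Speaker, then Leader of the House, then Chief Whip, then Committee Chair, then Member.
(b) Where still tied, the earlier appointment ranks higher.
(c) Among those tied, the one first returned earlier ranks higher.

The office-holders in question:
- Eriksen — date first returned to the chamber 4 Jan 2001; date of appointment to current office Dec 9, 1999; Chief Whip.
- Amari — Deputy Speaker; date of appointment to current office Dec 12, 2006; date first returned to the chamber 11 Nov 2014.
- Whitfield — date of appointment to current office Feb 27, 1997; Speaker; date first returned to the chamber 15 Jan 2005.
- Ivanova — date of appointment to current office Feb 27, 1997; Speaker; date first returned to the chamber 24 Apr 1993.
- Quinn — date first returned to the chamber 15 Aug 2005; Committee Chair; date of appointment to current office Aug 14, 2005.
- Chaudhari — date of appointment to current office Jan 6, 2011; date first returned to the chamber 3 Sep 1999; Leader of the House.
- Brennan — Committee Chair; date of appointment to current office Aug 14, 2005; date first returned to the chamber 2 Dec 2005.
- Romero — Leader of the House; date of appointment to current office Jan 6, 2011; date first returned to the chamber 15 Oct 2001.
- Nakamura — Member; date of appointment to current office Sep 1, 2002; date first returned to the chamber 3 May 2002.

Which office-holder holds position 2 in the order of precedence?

By parliamentary office: Ivanova and Whitfield (Speaker); then Amari (Deputy Speaker); then Chaudhari and Romero (Leader of the House); then Eriksen (Chief Whip); then Quinn and Brennan (Committee Chair); then Nakamura (Member).
Ivanova and Whitfield both have date of appointment to current office Feb 27, 1997, so the next rule applies.
Among Ivanova and Whitfield, by date first returned to the chamber (earlier first): Ivanova (24 Apr 1993) before Whitfield (15 Jan 2005).
Chaudhari and Romero both have date of appointment to current office Jan 6, 2011, so the next rule applies.
Among Chaudhari and Romero, by date first returned to the chamber (earlier first): Chaudhari (3 Sep 1999) before Romero (15 Oct 2001).
Quinn and Brennan both have date of appointment to current office Aug 14, 2005, so the next rule applies.
Among Quinn and Brennan, by date first returned to the chamber (earlier first): Quinn (15 Aug 2005) before Brennan (2 Dec 2005).
Order: Ivanova, Whitfield, Amari, Chaudhari, Romero, Eriksen, Quinn, Brennan, Nakamura.

Whitfield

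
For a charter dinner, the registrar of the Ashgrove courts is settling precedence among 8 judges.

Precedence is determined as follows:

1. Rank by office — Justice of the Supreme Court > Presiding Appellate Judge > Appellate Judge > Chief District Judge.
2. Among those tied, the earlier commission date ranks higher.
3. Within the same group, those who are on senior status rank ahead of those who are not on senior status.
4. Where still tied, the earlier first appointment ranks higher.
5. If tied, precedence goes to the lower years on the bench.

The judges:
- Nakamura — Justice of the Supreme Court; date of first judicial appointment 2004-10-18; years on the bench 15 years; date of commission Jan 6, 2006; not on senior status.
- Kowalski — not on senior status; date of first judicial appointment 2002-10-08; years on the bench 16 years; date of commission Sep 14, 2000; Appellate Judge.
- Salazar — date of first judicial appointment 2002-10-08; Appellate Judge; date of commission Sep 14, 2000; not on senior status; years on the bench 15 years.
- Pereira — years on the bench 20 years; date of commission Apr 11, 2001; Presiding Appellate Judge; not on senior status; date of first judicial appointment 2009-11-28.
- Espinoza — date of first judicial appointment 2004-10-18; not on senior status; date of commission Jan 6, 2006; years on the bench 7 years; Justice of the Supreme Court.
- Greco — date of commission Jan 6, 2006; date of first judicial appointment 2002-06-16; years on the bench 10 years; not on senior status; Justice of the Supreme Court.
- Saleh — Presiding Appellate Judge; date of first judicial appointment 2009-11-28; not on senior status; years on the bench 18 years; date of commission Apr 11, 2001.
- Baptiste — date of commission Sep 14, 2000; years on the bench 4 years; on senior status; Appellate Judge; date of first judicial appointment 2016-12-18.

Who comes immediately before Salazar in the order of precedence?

By office: Greco, Espinoza and Nakamura (Justice of the Supreme Court); then Saleh and Pereira (Presiding Appellate Judge); then Baptiste, Salazar and Kowalski (Appellate Judge).
Greco, Espinoza and Nakamura all have date of commission Jan 6, 2006, so the next rule applies.
Greco, Espinoza and Nakamura are each not on senior status, so the next rule applies.
Among Greco, Espinoza and Nakamura, by date of first judicial appointment (earlier first): Greco (2002-06-16) before Espinoza and Nakamura (2004-10-18).
Among Espinoza and Nakamura, by years on the bench (lower first): Espinoza (7 years) before Nakamura (15 years).
Saleh and Pereira both have date of commission Apr 11, 2001, so the next rule applies.
Saleh and Pereira are each not on senior status, so the next rule applies.
Saleh and Pereira both have date of first judicial appointment 2009-11-28, so the next rule applies.
Among Saleh and Pereira, by years on the bench (lower first): Saleh (18 years) before Pereira (20 years).
Baptiste, Salazar and Kowalski all have date of commission Sep 14, 2000, so the next rule applies.
Among Baptiste, Salazar and Kowalski, on senior status before not on senior status: Baptiste (on senior status) before Salazar and Kowalski (not on senior status).
Salazar and Kowalski both have date of first judicial appointment 2002-10-08, so the next rule applies.
Among Salazar and Kowalski, by years on the bench (lower first): Salazar (15 years) before Kowalski (16 years).
Order: Greco, Espinoza, Nakamura, Saleh, Pereira, Baptiste, Salazar, Kowalski.

Baptiste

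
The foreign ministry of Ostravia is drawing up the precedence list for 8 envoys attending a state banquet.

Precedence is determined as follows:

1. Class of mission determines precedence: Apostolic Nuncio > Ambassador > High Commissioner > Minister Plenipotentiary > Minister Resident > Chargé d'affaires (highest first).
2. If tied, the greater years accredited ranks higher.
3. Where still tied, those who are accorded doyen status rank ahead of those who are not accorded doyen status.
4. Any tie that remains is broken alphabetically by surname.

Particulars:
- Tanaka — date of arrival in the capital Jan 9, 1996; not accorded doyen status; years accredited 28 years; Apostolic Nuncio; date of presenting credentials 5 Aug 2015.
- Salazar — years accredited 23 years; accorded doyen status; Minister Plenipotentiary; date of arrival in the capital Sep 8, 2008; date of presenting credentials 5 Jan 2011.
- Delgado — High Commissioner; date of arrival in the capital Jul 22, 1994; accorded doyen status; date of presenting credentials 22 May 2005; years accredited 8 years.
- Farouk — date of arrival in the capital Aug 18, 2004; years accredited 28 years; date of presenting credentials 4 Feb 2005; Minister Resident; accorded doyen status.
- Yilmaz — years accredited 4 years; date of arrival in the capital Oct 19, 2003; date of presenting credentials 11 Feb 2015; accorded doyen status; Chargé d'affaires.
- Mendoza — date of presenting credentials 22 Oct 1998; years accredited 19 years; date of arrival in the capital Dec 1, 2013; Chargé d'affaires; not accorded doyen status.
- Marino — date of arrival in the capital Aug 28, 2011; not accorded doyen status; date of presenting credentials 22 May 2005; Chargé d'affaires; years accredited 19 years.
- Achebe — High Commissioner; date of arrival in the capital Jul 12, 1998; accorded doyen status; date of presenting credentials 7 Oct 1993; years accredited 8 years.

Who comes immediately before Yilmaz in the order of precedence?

By class of mission: Tanaka (Apostolic Nuncio); then Achebe and Delgado (High Commissioner); then Salazar (Minister Plenipotentiary); then Farouk (Minister Resident); then Marino, Mendoza and Yilmaz (Chargé d'affaires).
Achebe and Delgado both have years accredited 8 years, so the next rule applies.
Achebe and Delgado are each accorded doyen status, so the next rule applies.
Among Achebe and Delgado, alphabetically by surname: Achebe before Delgado.
Among Marino, Mendoza and Yilmaz, by years accredited (higher first): Marino and Mendoza (19 years) before Yilmaz (4 years).
Marino and Mendoza are each not accorded doyen status, so the next rule applies.
Among Marino and Mendoza, alphabetically by surname: Marino before Mendoza.
Order: Tanaka, Achebe, Delgado, Salazar, Farouk, Marino, Mendoza, Yilmaz.

Mendoza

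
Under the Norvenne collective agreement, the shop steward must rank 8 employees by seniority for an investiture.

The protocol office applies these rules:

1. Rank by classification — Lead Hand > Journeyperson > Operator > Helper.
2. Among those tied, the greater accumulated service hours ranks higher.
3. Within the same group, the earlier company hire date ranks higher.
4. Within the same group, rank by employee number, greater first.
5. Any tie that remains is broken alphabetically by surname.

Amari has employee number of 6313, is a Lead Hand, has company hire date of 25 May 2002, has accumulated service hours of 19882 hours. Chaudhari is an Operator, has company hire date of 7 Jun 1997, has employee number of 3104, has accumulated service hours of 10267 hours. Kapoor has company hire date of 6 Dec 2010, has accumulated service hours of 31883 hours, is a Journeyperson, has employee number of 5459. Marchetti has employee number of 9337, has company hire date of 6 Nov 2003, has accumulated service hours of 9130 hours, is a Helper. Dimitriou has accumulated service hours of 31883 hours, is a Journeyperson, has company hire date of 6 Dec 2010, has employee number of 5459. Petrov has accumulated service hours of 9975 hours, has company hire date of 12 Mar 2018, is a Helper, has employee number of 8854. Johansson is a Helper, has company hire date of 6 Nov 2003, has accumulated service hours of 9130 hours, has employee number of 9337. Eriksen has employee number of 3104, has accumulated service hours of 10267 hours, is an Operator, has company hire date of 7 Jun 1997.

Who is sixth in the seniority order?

By classification: Amari (Lead Hand); then Dimitriou and Kapoor (Journeyperson); then Chaudhari and Eriksen (Operator); then Petrov, Johansson and Marchetti (Helper).
Dimitriou and Kapoor both have accumulated service hours 31883 hours, so the next rule applies.
Dimitriou and Kapoor both have company hire date 6 Dec 2010, so the next rule applies.
Dimitriou and Kapoor both have employee number 5459, so the next rule applies.
Among Dimitriou and Kapoor, alphabetically by surname: Dimitriou before Kapoor.
Chaudhari and Eriksen both have accumulated service hours 10267 hours, so the next rule applies.
Chaudhari and Eriksen both have company hire date 7 Jun 1997, so the next rule applies.
Chaudhari and Eriksen both have employee number 3104, so the next rule applies.
Among Chaudhari and Eriksen, alphabetically by surname: Chaudhari before Eriksen.
Among Petrov, Johansson and Marchetti, by accumulated service hours (higher first): Petrov (9975 hours) before Johansson and Marchetti (9130 hours).
Johansson and Marchetti both have company hire date 6 Nov 2003, so the next rule applies.
Johansson and Marchetti both have employee number 9337, so the next rule applies.
Among Johansson and Marchetti, alphabetically by surname: Johansson before Marchetti.
Order: Amari, Dimitriou, Kapoor, Chaudhari, Eriksen, Petrov, Johansson, Marchetti.

Petrov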